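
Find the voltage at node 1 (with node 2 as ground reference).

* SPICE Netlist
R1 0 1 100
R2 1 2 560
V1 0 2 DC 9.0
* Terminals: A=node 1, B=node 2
Nodal analysis, taking node 2 as the 0 V reference.
Source V1 fixes V_0 = 9 V.
KCL at each unknown node (sum of currents leaving = 0; resistances in Ω):
  Node 1: (V_1 - 9)/100 + (V_1 - 0)/560 = 0
Collecting terms: 0.01179 × V_1 = 0.09  =>  V_1 = 7.636 V
The requested potential is V_1 = 7.636 V.

Final answer: V_1 = 7.636 V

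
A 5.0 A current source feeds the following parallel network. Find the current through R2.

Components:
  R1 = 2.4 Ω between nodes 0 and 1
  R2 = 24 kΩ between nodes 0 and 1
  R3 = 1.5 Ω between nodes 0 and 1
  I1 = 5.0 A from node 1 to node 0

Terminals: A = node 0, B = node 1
All resistors sit directly between nodes 0 and 1, so they are in parallel and share one voltage V; the full source current 5 A splits among them.
1/R_par = 1/2.4 + 1/24000 + 1/1.5 = 1.083 S  =>  R_par = 0.923 Ω
V = I × R_par = 5 × 0.923 = 4.615 V
I_R2 = V/R2 = 4.615/24000 = 0.0001923 A

Final answer: 0.0001923 A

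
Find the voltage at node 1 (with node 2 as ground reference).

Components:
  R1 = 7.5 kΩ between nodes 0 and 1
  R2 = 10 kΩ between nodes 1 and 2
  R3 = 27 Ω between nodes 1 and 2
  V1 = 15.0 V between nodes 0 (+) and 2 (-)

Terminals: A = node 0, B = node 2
Nodal analysis, taking node 2 as the 0 V reference.
Source V1 fixes V_0 = 15 V.
KCL at each unknown node (sum of currents leaving = 0; resistances in Ω):
  Node 1: (V_1 - 15)/7500 + (V_1 - 0)/10000 + (V_1 - 0)/27 = 0
Collecting terms: 0.03727 × V_1 = 0.002  =>  V_1 = 0.05366 V
The requested potential is V_1 = 0.05366 V.

Final answer: V_1 = 0.05366 V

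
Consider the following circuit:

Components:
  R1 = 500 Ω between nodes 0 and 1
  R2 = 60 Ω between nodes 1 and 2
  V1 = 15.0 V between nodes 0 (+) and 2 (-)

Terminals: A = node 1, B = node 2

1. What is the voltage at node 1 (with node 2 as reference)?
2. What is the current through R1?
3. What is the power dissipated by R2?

Nodal analysis, taking node 2 as the 0 V reference.
Source V1 fixes V_0 = 15 V.
KCL at each unknown node (sum of currents leaving = 0; resistances in Ω):
  Node 1: (V_1 - 15)/500 + (V_1 - 0)/60 = 0
Collecting terms: 0.01867 × V_1 = 0.03  =>  V_1 = 1.607 V
Part 1:
  Read off the nodal solution: V_1 = 1.607 V
Part 2:
  I_R1 = (V_0 - V_1)/R1 = (15 - 1.607)/500 = 0.02679 A
  Magnitude: I_R1 = 0.02679 A
Part 3:
  I_R2 = (V_1 - V_2)/R2 = (1.607 - 0)/60 = 0.02679 A
  P_R2 = I_R2² × R2 = (0.02679)² × 60 = 0.04305 W

Final answers:
1. V_1 = 1.607 V
2. I_R1 = 0.02679 A
3. P_R2 = 0.04305 W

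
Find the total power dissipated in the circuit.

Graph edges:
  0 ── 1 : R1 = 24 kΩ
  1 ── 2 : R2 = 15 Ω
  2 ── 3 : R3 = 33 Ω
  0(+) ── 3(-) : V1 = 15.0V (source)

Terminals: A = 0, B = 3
Nodal analysis, taking node 3 as the 0 V reference.
Source V1 fixes V_0 = 15 V.
KCL at each unknown node (sum of currents leaving = 0; resistances in Ω):
  Node 1: (V_1 - 15)/24000 + (V_1 - V_2)/15 = 0
  Node 2: (V_2 - V_1)/15 + (V_2 - 0)/33 = 0
Collecting terms (coefficients in siemens):
  0.06671·V_1 - 0.06667·V_2 = 0.000625
  0.09697·V_2 - 0.06667·V_1 = 0
Determinant D = (0.06671)(0.09697) - (-0.06667)(-0.06667) = 0.002024
V_1 = [(0.000625)(0.09697) - (-0.06667)(0)]/D = 0.02994 V
V_2 = [(0.06671)(0) - (0.000625)(-0.06667)]/D = 0.02058 V
Power in each resistor, P = (ΔV)²/R:
  P_R1 = (15 - 0.02994)²/24000 = 0.009338 W
  P_R2 = (0.02994 - 0.02058)²/15 = 0.000005836 W
  P_R3 = (0.02058 - 0)²/33 = 0.00001284 W
P_total = P_R1 + P_R2 + P_R3 = 0.009356 W

Final answer: 0.009356 W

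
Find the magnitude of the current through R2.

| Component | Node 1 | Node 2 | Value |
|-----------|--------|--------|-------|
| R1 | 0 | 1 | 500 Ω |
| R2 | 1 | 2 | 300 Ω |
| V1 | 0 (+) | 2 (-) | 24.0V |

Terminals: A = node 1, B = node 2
Nodal analysis, taking node 2 as the 0 V reference.
Source V1 fixes V_0 = 24 V.
KCL at each unknown node (sum of currents leaving = 0; resistances in Ω):
  Node 1: (V_1 - 24)/500 + (V_1 - 0)/300 = 0
Collecting terms: 0.005333 × V_1 = 0.048  =>  V_1 = 9 V
I_R2 = (V_1 - V_2)/R2 = (9 - 0)/300 = 0.03 A
|I_R2| = 0.03 A

Final answer: |I_R2| = 0.03 A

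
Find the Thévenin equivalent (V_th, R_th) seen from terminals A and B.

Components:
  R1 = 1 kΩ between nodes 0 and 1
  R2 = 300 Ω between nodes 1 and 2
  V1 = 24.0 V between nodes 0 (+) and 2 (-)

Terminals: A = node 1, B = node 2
Step 1 — V_th is the open-circuit voltage V_A - V_B (nothing connected across the terminals).
Nodal analysis, taking node 2 as the 0 V reference.
Source V1 fixes V_0 = 24 V.
KCL at each unknown node (sum of currents leaving = 0; resistances in Ω):
  Node 1: (V_1 - 24)/1000 + (V_1 - 0)/300 = 0
Collecting terms: 0.004333 × V_1 = 0.024  =>  V_1 = 5.538 V
V_th = V_1 - V_2 = 5.538 - 0 = 5.538 V
Step 2 — R_th: zero the source — replace V1 by a short circuit (node 2 merges into node 0) — and find the resistance seen between A (node 1) and B (node 0).
Reduce the network between node 1 (A) and node 0 (B) by series/parallel combination:
  Rp1 = R1 ‖ R2 (parallel, both between nodes 0 and 1) = 1/(1/1000 + 1/300) = 230.8 Ω
R_th = 230.8 Ω

Final answer: V_th = 5.538 V, R_th = 230.8 Ω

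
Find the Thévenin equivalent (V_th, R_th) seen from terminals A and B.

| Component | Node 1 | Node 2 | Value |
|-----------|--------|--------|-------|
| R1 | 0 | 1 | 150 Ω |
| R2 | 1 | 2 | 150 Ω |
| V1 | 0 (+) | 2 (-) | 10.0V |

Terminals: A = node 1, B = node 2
Step 1 — V_th is the open-circuit voltage V_A - V_B (nothing connected across the terminals).
Nodal analysis, taking node 2 as the 0 V reference.
Source V1 fixes V_0 = 10 V.
KCL at each unknown node (sum of currents leaving = 0; resistances in Ω):
  Node 1: (V_1 - 10)/150 + (V_1 - 0)/150 = 0
Collecting terms: 0.01333 × V_1 = 0.06667  =>  V_1 = 5 V
V_th = V_1 - V_2 = 5 - 0 = 5 V
Step 2 — R_th: zero the source — replace V1 by a short circuit (node 2 merges into node 0) — and find the resistance seen between A (node 1) and B (node 0).
Reduce the network between node 1 (A) and node 0 (B) by series/parallel combination:
  Rp1 = R1 ‖ R2 (parallel, both between nodes 0 and 1) = 1/(1/150 + 1/150) = 75 Ω
R_th = 75 Ω

Final answer: V_th = 5 V, R_th = 75 Ω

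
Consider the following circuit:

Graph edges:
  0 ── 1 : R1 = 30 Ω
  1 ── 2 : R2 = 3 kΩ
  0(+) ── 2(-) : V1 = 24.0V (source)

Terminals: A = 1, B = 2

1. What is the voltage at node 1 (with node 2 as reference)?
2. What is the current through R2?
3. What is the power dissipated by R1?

Nodal analysis, taking node 2 as the 0 V reference.
Source V1 fixes V_0 = 24 V.
KCL at each unknown node (sum of currents leaving = 0; resistances in Ω):
  Node 1: (V_1 - 24)/30 + (V_1 - 0)/3000 = 0
Collecting terms: 0.03367 × V_1 = 0.8  =>  V_1 = 23.76 V
Part 1:
  Read off the nodal solution: V_1 = 23.76 V
Part 2:
  I_R2 = (V_1 - V_2)/R2 = (23.76 - 0)/3000 = 0.007921 A
  Magnitude: I_R2 = 0.007921 A
Part 3:
  I_R1 = (V_0 - V_1)/R1 = (24 - 23.76)/30 = 0.007921 A
  P_R1 = I_R1² × R1 = (0.007921)² × 30 = 0.001882 W

Final answers:
1. V_1 = 23.76 V
2. I_R2 = 0.007921 A
3. P_R1 = 0.001882 W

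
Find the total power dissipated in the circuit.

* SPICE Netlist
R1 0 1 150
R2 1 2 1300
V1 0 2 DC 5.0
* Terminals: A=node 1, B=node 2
Nodal analysis, taking node 2 as the 0 V reference.
Source V1 fixes V_0 = 5 V.
KCL at each unknown node (sum of currents leaving = 0; resistances in Ω):
  Node 1: (V_1 - 5)/150 + (V_1 - 0)/1300 = 0
Collecting terms: 0.007436 × V_1 = 0.03333  =>  V_1 = 4.483 V
Power in each resistor, P = (ΔV)²/R:
  P_R1 = (5 - 4.483)²/150 = 0.001784 W
  P_R2 = (4.483 - 0)²/1300 = 0.01546 W
P_total = P_R1 + P_R2 = 0.01724 W

Final answer: 0.01724 W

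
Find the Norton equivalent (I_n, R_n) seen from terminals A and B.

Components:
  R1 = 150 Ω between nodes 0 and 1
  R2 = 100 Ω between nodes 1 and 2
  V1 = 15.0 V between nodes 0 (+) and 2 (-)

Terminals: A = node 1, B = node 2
Find the Thévenin equivalent first; then I_n = V_th/R_th and R_n = R_th.
Step 1 — V_th is the open-circuit voltage V_A - V_B (nothing connected across the terminals).
Nodal analysis, taking node 2 as the 0 V reference.
Source V1 fixes V_0 = 15 V.
KCL at each unknown node (sum of currents leaving = 0; resistances in Ω):
  Node 1: (V_1 - 15)/150 + (V_1 - 0)/100 = 0
Collecting terms: 0.01667 × V_1 = 0.1  =>  V_1 = 6 V
V_th = V_1 - V_2 = 6 - 0 = 6 V
Step 2 — R_th: zero the source — replace V1 by a short circuit (node 2 merges into node 0) — and find the resistance seen between A (node 1) and B (node 0).
Reduce the network between node 1 (A) and node 0 (B) by series/parallel combination:
  Rp1 = R1 ‖ R2 (parallel, both between nodes 0 and 1) = 1/(1/150 + 1/100) = 60 Ω
R_th = 60 Ω
I_n = V_th/R_th = 6/60 = 0.1 A, and R_n = R_th = 60 Ω

Final answer: I_n = 0.1 A, R_n = 60 Ω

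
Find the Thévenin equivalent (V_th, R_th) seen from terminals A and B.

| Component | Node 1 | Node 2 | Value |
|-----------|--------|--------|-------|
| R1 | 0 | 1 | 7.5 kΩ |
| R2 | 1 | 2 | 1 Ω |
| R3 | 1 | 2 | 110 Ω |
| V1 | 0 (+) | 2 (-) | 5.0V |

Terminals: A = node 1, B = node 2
Step 1 — V_th is the open-circuit voltage V_A - V_B (nothing connected across the terminals).
Nodal analysis, taking node 2 as the 0 V reference.
Source V1 fixes V_0 = 5 V.
KCL at each unknown node (sum of currents leaving = 0; resistances in Ω):
  Node 1: (V_1 - 5)/7500 + (V_1 - 0)/1 + (V_1 - 0)/110 = 0
Collecting terms: 1.009 × V_1 = 0.0006667  =>  V_1 = 0.0006606 V
V_th = V_1 - V_2 = 0.0006606 - 0 = 0.0006606 V
Step 2 — R_th: zero the source — replace V1 by a short circuit (node 2 merges into node 0) — and find the resistance seen between A (node 1) and B (node 0).
Reduce the network between node 1 (A) and node 0 (B) by series/parallel combination:
  Rp1 = R1 ‖ R2 ‖ R3 (parallel, all between nodes 0 and 1) = 1/(1/7500 + 1/1 + 1/110) = 0.9909 Ω
R_th = 0.9909 Ω

Final answer: V_th = 0.0006606 V, R_th = 0.9909 Ω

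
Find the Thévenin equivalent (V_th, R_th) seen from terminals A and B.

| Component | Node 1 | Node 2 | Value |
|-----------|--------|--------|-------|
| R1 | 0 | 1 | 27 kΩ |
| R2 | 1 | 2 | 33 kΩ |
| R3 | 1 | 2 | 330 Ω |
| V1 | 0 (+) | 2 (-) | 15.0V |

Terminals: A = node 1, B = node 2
Step 1 — V_th is the open-circuit voltage V_A - V_B (nothing connected across the terminals).
Nodal analysis, taking node 2 as the 0 V reference.
Source V1 fixes V_0 = 15 V.
KCL at each unknown node (sum of currents leaving = 0; resistances in Ω):
  Node 1: (V_1 - 15)/27000 + (V_1 - 0)/33000 + (V_1 - 0)/330 = 0
Collecting terms: 0.003098 × V_1 = 0.0005556  =>  V_1 = 0.1793 V
V_th = V_1 - V_2 = 0.1793 - 0 = 0.1793 V
Step 2 — R_th: zero the source — replace V1 by a short circuit (node 2 merges into node 0) — and find the resistance seen between A (node 1) and B (node 0).
Reduce the network between node 1 (A) and node 0 (B) by series/parallel combination:
  Rp1 = R1 ‖ R2 ‖ R3 (parallel, all between nodes 0 and 1) = 1/(1/27000 + 1/33000 + 1/330) = 322.8 Ω
R_th = 322.8 Ω

Final answer: V_th = 0.1793 V, R_th = 322.8 Ω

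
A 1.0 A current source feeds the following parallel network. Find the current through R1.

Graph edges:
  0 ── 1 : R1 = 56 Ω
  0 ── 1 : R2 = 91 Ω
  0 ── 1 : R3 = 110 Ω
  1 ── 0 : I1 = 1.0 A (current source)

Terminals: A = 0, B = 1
All resistors sit directly between nodes 0 and 1, so they are in parallel and share one voltage V; the full source current 1 A splits among them.
1/R_par = 1/56 + 1/91 + 1/110 = 0.03794 S  =>  R_par = 26.36 Ω
V = I × R_par = 1 × 26.36 = 26.36 V
I_R1 = V/R1 = 26.36/56 = 0.4707 A

Final answer: 0.4707 A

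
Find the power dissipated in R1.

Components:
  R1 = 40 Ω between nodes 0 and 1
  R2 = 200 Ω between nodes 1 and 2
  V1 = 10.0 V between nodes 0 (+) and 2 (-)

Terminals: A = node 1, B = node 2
Nodal analysis, taking node 2 as the 0 V reference.
Source V1 fixes V_0 = 10 V.
KCL at each unknown node (sum of currents leaving = 0; resistances in Ω):
  Node 1: (V_1 - 10)/40 + (V_1 - 0)/200 = 0
Collecting terms: 0.03 × V_1 = 0.25  =>  V_1 = 8.333 V
I_R1 = (V_0 - V_1)/R1 = (10 - 8.333)/40 = 0.04167 A
P_R1 = I_R1² × R1 = (0.04167)² × 40 = 0.06944 W

Final answer: 0.06944 W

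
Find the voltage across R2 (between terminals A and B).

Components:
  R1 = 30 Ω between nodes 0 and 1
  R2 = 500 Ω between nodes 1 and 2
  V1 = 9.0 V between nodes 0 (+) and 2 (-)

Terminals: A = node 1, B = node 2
R1 and R2 are in series across V1 (node 0 → node 1 → node 2), and the output A–B is taken across R2, so this is a voltage divider.
Series current: I = V1/(R1 + R2) = 9/(30 + 500) = 9/530 = 0.01698 A
V_R2 = I × R2 = V1 × R2/(R1 + R2) = 9 × 500/530 = 8.491 V

Final answer: 8.491 V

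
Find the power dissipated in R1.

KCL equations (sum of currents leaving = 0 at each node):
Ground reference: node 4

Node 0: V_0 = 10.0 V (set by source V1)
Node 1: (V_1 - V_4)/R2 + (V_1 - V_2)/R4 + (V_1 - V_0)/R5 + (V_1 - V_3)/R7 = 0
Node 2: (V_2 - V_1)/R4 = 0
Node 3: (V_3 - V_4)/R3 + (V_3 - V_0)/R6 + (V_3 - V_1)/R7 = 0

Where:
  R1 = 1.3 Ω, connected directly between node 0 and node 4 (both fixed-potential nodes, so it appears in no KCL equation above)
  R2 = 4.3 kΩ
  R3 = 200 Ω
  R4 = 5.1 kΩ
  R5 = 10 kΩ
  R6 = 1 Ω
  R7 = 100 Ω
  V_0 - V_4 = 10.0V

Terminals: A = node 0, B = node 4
Nodal analysis, taking node 4 as the 0 V reference.
Source V1 fixes V_0 = 10 V.
KCL at each unknown node (sum of currents leaving = 0; resistances in Ω):
  Node 1: (V_1 - 0)/4300 + (V_1 - V_2)/5100 + (V_1 - 10)/10000 + (V_1 - V_3)/100 = 0
  Node 2: (V_2 - V_1)/5100 = 0
  Node 3: (V_3 - 0)/200 + (V_3 - 10)/1 + (V_3 - V_1)/100 = 0
Collecting terms (coefficients in siemens):
  0.01053·V_1 - 0.0001961·V_2 - 0.01·V_3 = 0.001
  0.0001961·V_2 - 0.0001961·V_1 = 0
  1.015·V_3 - 0.01·V_1 = 10
Solving these 3 simultaneous equations (Gaussian elimination) gives:
  V_1 = 9.725 V, V_2 = 9.725 V, V_3 = 9.948 V
I_R1 = (V_0 - V_4)/R1 = (10 - 0)/1.3 = 7.692 A
P_R1 = I_R1² × R1 = (7.692)² × 1.3 = 76.92 W

Final answer: 76.92 W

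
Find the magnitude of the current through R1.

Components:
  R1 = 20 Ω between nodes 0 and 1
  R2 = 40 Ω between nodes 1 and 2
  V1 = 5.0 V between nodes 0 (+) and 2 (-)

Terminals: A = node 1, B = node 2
Nodal analysis, taking node 2 as the 0 V reference.
Source V1 fixes V_0 = 5 V.
KCL at each unknown node (sum of currents leaving = 0; resistances in Ω):
  Node 1: (V_1 - 5)/20 + (V_1 - 0)/40 = 0
Collecting terms: 0.075 × V_1 = 0.25  =>  V_1 = 3.333 V
I_R1 = (V_0 - V_1)/R1 = (5 - 3.333)/20 = 0.08333 A
|I_R1| = 0.08333 A

Final answer: |I_R1| = 0.08333 A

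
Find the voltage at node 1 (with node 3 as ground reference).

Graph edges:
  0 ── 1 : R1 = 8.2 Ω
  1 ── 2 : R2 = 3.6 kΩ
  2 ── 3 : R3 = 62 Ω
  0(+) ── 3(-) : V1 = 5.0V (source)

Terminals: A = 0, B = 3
Nodal analysis, taking node 3 as the 0 V reference.
Source V1 fixes V_0 = 5 V.
KCL at each unknown node (sum of currents leaving = 0; resistances in Ω):
  Node 1: (V_1 - 5)/8.2 + (V_1 - V_2)/3600 = 0
  Node 2: (V_2 - V_1)/3600 + (V_2 - 0)/62 = 0
Collecting terms (coefficients in siemens):
  0.1222·V_1 - 0.0002778·V_2 = 0.6098
  0.01641·V_2 - 0.0002778·V_1 = 0
Determinant D = (0.1222)(0.01641) - (-0.0002778)(-0.0002778) = 0.002005
V_1 = [(0.6098)(0.01641) - (-0.0002778)(0)]/D = 4.989 V
V_2 = [(0.1222)(0) - (0.6098)(-0.0002778)]/D = 0.08446 V
The requested potential is V_1 = 4.989 V.

Final answer: V_1 = 4.989 V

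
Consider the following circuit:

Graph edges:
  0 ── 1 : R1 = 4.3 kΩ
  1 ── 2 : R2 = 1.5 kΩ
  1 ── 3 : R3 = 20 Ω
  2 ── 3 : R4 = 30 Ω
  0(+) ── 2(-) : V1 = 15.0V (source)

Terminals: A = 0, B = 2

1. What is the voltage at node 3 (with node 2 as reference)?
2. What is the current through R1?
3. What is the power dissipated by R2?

Nodal analysis, taking node 2 as the 0 V reference.
Source V1 fixes V_0 = 15 V.
KCL at each unknown node (sum of currents leaving = 0; resistances in Ω):
  Node 1: (V_1 - 15)/4300 + (V_1 - 0)/1500 + (V_1 - V_3)/20 = 0
  Node 3: (V_3 - V_1)/20 + (V_3 - 0)/30 = 0
Collecting terms (coefficients in siemens):
  0.0509·V_1 - 0.05·V_3 = 0.003488
  0.08333·V_3 - 0.05·V_1 = 0
Determinant D = (0.0509)(0.08333) - (-0.05)(-0.05) = 0.001742
V_1 = [(0.003488)(0.08333) - (-0.05)(0)]/D = 0.1669 V
V_3 = [(0.0509)(0) - (0.003488)(-0.05)]/D = 0.1001 V
Part 1:
  Read off the nodal solution: V_3 = 0.1001 V
Part 2:
  I_R1 = (V_0 - V_1)/R1 = (15 - 0.1669)/4300 = 0.00345 A
  Magnitude: I_R1 = 0.00345 A
Part 3:
  I_R2 = (V_1 - V_2)/R2 = (0.1669 - 0)/1500 = 0.0001113 A
  P_R2 = I_R2² × R2 = (0.0001113)² × 1500 = 0.00001857 W

Final answers:
1. V_3 = 0.1001 V
2. I_R1 = 0.00345 A
3. P_R2 = 1.857e-05 W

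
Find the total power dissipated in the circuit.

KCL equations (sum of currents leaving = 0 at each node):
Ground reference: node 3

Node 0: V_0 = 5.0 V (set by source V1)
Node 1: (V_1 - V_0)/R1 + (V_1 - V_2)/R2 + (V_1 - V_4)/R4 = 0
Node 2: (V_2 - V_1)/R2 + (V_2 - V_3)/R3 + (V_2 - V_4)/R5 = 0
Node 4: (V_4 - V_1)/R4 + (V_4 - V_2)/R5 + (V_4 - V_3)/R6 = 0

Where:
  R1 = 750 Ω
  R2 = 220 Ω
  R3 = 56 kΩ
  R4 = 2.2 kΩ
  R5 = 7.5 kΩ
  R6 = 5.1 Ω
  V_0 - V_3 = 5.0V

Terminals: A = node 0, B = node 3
Nodal analysis, taking node 3 as the 0 V reference.
Source V1 fixes V_0 = 5 V.
KCL at each unknown node (sum of currents leaving = 0; resistances in Ω):
  Node 1: (V_1 - 5)/750 + (V_1 - V_2)/220 + (V_1 - V_4)/2200 = 0
  Node 2: (V_2 - V_1)/220 + (V_2 - 0)/56000 + (V_2 - V_4)/7500 = 0
  Node 4: (V_4 - V_1)/2200 + (V_4 - V_2)/7500 + (V_4 - 0)/5.1 = 0
Collecting terms (coefficients in siemens):
  0.006333·V_1 - 0.004545·V_2 - 0.0004545·V_4 = 0.006667
  0.004697·V_2 - 0.004545·V_1 - 0.0001333·V_4 = 0
  0.1967·V_4 - 0.0004545·V_1 - 0.0001333·V_2 = 0
Solving these 3 simultaneous equations (Gaussian elimination) gives:
  V_1 = 3.45 V, V_2 = 3.339 V, V_4 = 0.01024 V
Power in each resistor, P = (ΔV)²/R:
  P_R1 = (5 - 3.45)²/750 = 0.003204 W
  P_R2 = (3.45 - 3.339)²/220 = 0.00005577 W
  P_R3 = (3.339 - 0)²/56000 = 0.0001991 W
  P_R4 = (3.45 - 0.01024)²/2200 = 0.005378 W
  P_R5 = (3.339 - 0.01024)²/7500 = 0.001477 W
  P_R6 = (0 - 0.01024)²/5.1 = 0.00002055 W
P_total = P_R1 + P_R2 + P_R3 + P_R4 + P_R5 + P_R6 = 0.01033 W

Final answer: 0.01033 W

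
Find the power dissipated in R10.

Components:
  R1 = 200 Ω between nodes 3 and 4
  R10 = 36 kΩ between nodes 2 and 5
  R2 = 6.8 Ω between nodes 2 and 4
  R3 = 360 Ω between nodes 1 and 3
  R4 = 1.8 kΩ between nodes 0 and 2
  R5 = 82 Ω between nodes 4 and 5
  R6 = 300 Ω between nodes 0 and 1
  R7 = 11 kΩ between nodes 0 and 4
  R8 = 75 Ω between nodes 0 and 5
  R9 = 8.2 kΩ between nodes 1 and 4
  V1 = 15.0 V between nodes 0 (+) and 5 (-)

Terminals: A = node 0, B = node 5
Nodal analysis, taking node 5 as the 0 V reference.
Source V1 fixes V_0 = 15 V.
KCL at each unknown node (sum of currents leaving = 0; resistances in Ω):
  Node 1: (V_1 - V_3)/360 + (V_1 - 15)/300 + (V_1 - V_4)/8200 = 0
  Node 2: (V_2 - V_4)/6.8 + (V_2 - 15)/1800 + (V_2 - 0)/36000 = 0
  Node 3: (V_3 - V_4)/200 + (V_3 - V_1)/360 = 0
  Node 4: (V_4 - V_3)/200 + (V_4 - V_2)/6.8 + (V_4 - 0)/82 + (V_4 - 15)/11000 + (V_4 - V_1)/8200 = 0
Collecting terms (coefficients in siemens):
  0.006233·V_1 - 0.002778·V_3 - 0.000122·V_4 = 0.05
  0.1476·V_2 - 0.1471·V_4 = 0.008333
  0.007778·V_3 - 0.002778·V_1 - 0.005·V_4 = 0
  0.1645·V_4 - 0.000122·V_1 - 0.1471·V_2 - 0.005·V_3 = 0.001364
Solving these 4 simultaneous equations (Gaussian elimination) gives:
  V_1 = 10.26 V, V_2 = 2.028 V, V_3 = 4.937 V, V_4 = 1.979 V
I_R10 = (V_2 - V_5)/R10 = (2.028 - 0)/36000 = 0.00005632 A
P_R10 = I_R10² × R10 = (0.00005632)² × 36000 = 0.0001142 W

Final answer: 0.0001142 W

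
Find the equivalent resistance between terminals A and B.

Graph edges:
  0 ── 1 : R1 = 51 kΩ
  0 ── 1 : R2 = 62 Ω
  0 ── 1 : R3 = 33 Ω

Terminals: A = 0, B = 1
Reduce the network between node 0 (A) and node 1 (B) by series/parallel combination:
  Rp1 = R1 ‖ R2 ‖ R3 (parallel, all between nodes 0 and 1) = 1/(1/51000 + 1/62 + 1/33) = 21.53 Ω
R_eq = 21.53 Ω

Final answer: 21.53 Ω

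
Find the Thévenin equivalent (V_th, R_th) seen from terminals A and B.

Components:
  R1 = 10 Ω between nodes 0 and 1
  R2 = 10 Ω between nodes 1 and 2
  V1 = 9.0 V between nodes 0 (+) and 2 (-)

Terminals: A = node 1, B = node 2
Step 1 — V_th is the open-circuit voltage V_A - V_B (nothing connected across the terminals).
Nodal analysis, taking node 2 as the 0 V reference.
Source V1 fixes V_0 = 9 V.
KCL at each unknown node (sum of currents leaving = 0; resistances in Ω):
  Node 1: (V_1 - 9)/10 + (V_1 - 0)/10 = 0
Collecting terms: 0.2 × V_1 = 0.9  =>  V_1 = 4.5 V
V_th = V_1 - V_2 = 4.5 - 0 = 4.5 V
Step 2 — R_th: zero the source — replace V1 by a short circuit (node 2 merges into node 0) — and find the resistance seen between A (node 1) and B (node 0).
Reduce the network between node 1 (A) and node 0 (B) by series/parallel combination:
  Rp1 = R1 ‖ R2 (parallel, both between nodes 0 and 1) = 1/(1/10 + 1/10) = 5 Ω
R_th = 5 Ω

Final answer: V_th = 4.5 V, R_th = 5 Ω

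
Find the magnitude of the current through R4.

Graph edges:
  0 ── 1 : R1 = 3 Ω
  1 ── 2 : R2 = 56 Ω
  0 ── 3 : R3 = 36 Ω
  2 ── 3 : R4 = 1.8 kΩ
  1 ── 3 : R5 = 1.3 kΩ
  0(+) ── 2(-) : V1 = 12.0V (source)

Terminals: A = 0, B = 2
Nodal analysis, taking node 2 as the 0 V reference.
Source V1 fixes V_0 = 12 V.
KCL at each unknown node (sum of currents leaving = 0; resistances in Ω):
  Node 1: (V_1 - 12)/3 + (V_1 - 0)/56 + (V_1 - V_3)/1300 = 0
  Node 3: (V_3 - 12)/36 + (V_3 - 0)/1800 + (V_3 - V_1)/1300 = 0
Collecting terms (coefficients in siemens):
  0.352·V_1 - 0.0007692·V_3 = 4
  0.0291·V_3 - 0.0007692·V_1 = 0.3333
Determinant D = (0.352)(0.0291) - (-0.0007692)(-0.0007692) = 0.01024
V_1 = [(4)(0.0291) - (-0.0007692)(0.3333)]/D = 11.39 V
V_3 = [(0.352)(0.3333) - (4)(-0.0007692)]/D = 11.75 V
I_R4 = (V_2 - V_3)/R4 = (0 - 11.75)/1800 = -0.00653 A
|I_R4| = 0.00653 A

Final answer: |I_R4| = 0.00653 A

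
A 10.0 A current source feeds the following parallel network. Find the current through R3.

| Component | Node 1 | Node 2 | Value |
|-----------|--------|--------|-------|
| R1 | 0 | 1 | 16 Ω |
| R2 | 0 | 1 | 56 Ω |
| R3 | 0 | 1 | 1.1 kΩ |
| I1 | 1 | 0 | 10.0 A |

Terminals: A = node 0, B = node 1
All resistors sit directly between nodes 0 and 1, so they are in parallel and share one voltage V; the full source current 10 A splits among them.
1/R_par = 1/16 + 1/56 + 1/1100 = 0.08127 S  =>  R_par = 12.31 Ω
V = I × R_par = 10 × 12.31 = 123.1 V
I_R3 = V/R3 = 123.1/1100 = 0.1119 A

Final answer: 0.1119 A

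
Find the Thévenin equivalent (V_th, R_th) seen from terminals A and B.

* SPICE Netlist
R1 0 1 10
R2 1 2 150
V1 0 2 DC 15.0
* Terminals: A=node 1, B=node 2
Step 1 — V_th is the open-circuit voltage V_A - V_B (nothing connected across the terminals).
Nodal analysis, taking node 2 as the 0 V reference.
Source V1 fixes V_0 = 15 V.
KCL at each unknown node (sum of currents leaving = 0; resistances in Ω):
  Node 1: (V_1 - 15)/10 + (V_1 - 0)/150 = 0
Collecting terms: 0.1067 × V_1 = 1.5  =>  V_1 = 14.06 V
V_th = V_1 - V_2 = 14.06 - 0 = 14.06 V
Step 2 — R_th: zero the source — replace V1 by a short circuit (node 2 merges into node 0) — and find the resistance seen between A (node 1) and B (node 0).
Reduce the network between node 1 (A) and node 0 (B) by series/parallel combination:
  Rp1 = R1 ‖ R2 (parallel, both between nodes 0 and 1) = 1/(1/10 + 1/150) = 9.375 Ω
R_th = 9.375 Ω

Final answer: V_th = 14.06 V, R_th = 9.375 Ω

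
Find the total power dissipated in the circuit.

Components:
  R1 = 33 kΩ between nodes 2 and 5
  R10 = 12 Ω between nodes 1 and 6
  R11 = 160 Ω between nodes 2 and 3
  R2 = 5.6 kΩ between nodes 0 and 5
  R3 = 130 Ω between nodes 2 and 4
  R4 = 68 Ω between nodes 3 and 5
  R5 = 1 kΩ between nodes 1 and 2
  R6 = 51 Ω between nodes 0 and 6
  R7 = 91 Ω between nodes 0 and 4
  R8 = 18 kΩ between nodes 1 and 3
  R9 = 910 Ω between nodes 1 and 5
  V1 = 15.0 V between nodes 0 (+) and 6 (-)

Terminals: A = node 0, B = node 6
Nodal analysis, taking node 6 as the 0 V reference.
Source V1 fixes V_0 = 15 V.
KCL at each unknown node (sum of currents leaving = 0; resistances in Ω):
  Node 1: (V_1 - V_2)/1000 + (V_1 - V_3)/18000 + (V_1 - V_5)/910 + (V_1 - 0)/12 = 0
  Node 2: (V_2 - V_5)/33000 + (V_2 - V_4)/130 + (V_2 - V_1)/1000 + (V_2 - V_3)/160 = 0
  Node 3: (V_3 - V_5)/68 + (V_3 - V_1)/18000 + (V_3 - V_2)/160 = 0
  Node 4: (V_4 - V_2)/130 + (V_4 - 15)/91 = 0
  Node 5: (V_5 - V_2)/33000 + (V_5 - 15)/5600 + (V_5 - V_3)/68 + (V_5 - V_1)/910 = 0
Collecting terms (coefficients in siemens):
  0.08549·V_1 - 0.001·V_2 - 0.00005556·V_3 - 0.001099·V_5 = 0
  0.01497·V_2 - 0.001·V_1 - 0.00625·V_3 - 0.007692·V_4 - 0.0000303·V_5 = 0
  0.02101·V_3 - 0.00005556·V_1 - 0.00625·V_2 - 0.01471·V_5 = 0
  0.01868·V_4 - 0.007692·V_2 = 0.1648
  0.01601·V_5 - 0.001099·V_1 - 0.0000303·V_2 - 0.01471·V_3 = 0.002679
Solving these 5 simultaneous equations (Gaussian elimination) gives:
  V_1 = 0.2446 V, V_2 = 10.74 V, V_3 = 9.344 V, V_4 = 13.25 V
  V_5 = 8.786 V
Power in each resistor, P = (ΔV)²/R:
  P_R1 = (10.74 - 8.786)²/33000 = 0.0001157 W
  P_R2 = (15 - 8.786)²/5600 = 0.006896 W
  P_R3 = (10.74 - 13.25)²/130 = 0.04831 W
  P_R4 = (9.344 - 8.786)²/68 = 0.004591 W
  P_R5 = (0.2446 - 10.74)²/1000 = 0.1101 W
  P_R6 = (15 - 0)²/51 = 4.412 W
  P_R7 = (15 - 13.25)²/91 = 0.03381 W
  P_R8 = (0.2446 - 9.344)²/18000 = 0.0046 W
  P_R9 = (0.2446 - 8.786)²/910 = 0.08016 W
  P_R10 = (0.2446 - 0)²/12 = 0.004987 W
  P_R11 = (10.74 - 9.344)²/160 = 0.01217 W
P_total = P_R1 + P_R2 + P_R3 + P_R4 + P_R5 + P_R6 + P_R7 + P_R8 + P_R9 + P_R10 + P_R11 = 4.718 W

Final answer: 4.718 W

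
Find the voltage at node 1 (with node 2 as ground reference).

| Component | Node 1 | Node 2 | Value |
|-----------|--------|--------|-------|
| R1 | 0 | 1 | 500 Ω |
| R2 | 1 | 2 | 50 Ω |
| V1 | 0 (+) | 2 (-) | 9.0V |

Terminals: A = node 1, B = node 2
Nodal analysis, taking node 2 as the 0 V reference.
Source V1 fixes V_0 = 9 V.
KCL at each unknown node (sum of currents leaving = 0; resistances in Ω):
  Node 1: (V_1 - 9)/500 + (V_1 - 0)/50 = 0
Collecting terms: 0.022 × V_1 = 0.018  =>  V_1 = 0.8182 V
The requested potential is V_1 = 0.8182 V.

Final answer: V_1 = 0.8182 V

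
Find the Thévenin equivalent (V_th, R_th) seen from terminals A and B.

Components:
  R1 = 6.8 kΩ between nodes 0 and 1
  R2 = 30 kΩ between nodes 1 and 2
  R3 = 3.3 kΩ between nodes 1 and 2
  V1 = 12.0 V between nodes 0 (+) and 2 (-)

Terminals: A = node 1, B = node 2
Step 1 — V_th is the open-circuit voltage V_A - V_B (nothing connected across the terminals).
Nodal analysis, taking node 2 as the 0 V reference.
Source V1 fixes V_0 = 12 V.
KCL at each unknown node (sum of currents leaving = 0; resistances in Ω):
  Node 1: (V_1 - 12)/6800 + (V_1 - 0)/30000 + (V_1 - 0)/3300 = 0
Collecting terms: 0.0004834 × V_1 = 0.001765  =>  V_1 = 3.65 V
V_th = V_1 - V_2 = 3.65 - 0 = 3.65 V
Step 2 — R_th: zero the source — replace V1 by a short circuit (node 2 merges into node 0) — and find the resistance seen between A (node 1) and B (node 0).
Reduce the network between node 1 (A) and node 0 (B) by series/parallel combination:
  Rp1 = R1 ‖ R2 ‖ R3 (parallel, all between nodes 0 and 1) = 1/(1/6800 + 1/30000 + 1/3300) = 2069 Ω
R_th = 2.069 kΩ

Final answer: V_th = 3.65 V, R_th = 2.069 kΩ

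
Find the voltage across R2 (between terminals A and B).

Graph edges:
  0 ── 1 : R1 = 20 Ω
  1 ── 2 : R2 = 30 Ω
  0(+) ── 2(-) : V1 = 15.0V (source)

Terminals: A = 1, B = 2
R1 and R2 are in series across V1 (node 0 → node 1 → node 2), and the output A–B is taken across R2, so this is a voltage divider.
Series current: I = V1/(R1 + R2) = 15/(20 + 30) = 15/50 = 0.3 A
V_R2 = I × R2 = V1 × R2/(R1 + R2) = 15 × 30/50 = 9 V

Final answer: 9 V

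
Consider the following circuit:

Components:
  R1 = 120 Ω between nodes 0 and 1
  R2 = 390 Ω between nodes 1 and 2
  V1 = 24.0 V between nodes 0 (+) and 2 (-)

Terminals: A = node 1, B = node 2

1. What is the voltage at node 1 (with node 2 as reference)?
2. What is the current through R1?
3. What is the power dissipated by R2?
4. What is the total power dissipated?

Nodal analysis, taking node 2 as the 0 V reference.
Source V1 fixes V_0 = 24 V.
KCL at each unknown node (sum of currents leaving = 0; resistances in Ω):
  Node 1: (V_1 - 24)/120 + (V_1 - 0)/390 = 0
Collecting terms: 0.0109 × V_1 = 0.2  =>  V_1 = 18.35 V
Part 1:
  Read off the nodal solution: V_1 = 18.35 V
Part 2:
  I_R1 = (V_0 - V_1)/R1 = (24 - 18.35)/120 = 0.04706 A
  Magnitude: I_R1 = 0.04706 A
Part 3:
  I_R2 = (V_1 - V_2)/R2 = (18.35 - 0)/390 = 0.04706 A
  P_R2 = I_R2² × R2 = (0.04706)² × 390 = 0.8637 W
Part 4:
  Power in each resistor, P = (ΔV)²/R:
    P_R1 = (24 - 18.35)²/120 = 0.2657 W
    P_R2 = (18.35 - 0)²/390 = 0.8637 W
  P_total = P_R1 + P_R2 = 1.129 W

Final answers:
1. V_1 = 18.35 V
2. I_R1 = 0.04706 A
3. P_R2 = 0.8637 W
4. P_total = 1.129 W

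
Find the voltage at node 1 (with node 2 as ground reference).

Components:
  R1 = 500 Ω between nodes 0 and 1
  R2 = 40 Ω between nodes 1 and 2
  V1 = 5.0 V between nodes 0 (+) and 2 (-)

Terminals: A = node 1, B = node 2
Nodal analysis, taking node 2 as the 0 V reference.
Source V1 fixes V_0 = 5 V.
KCL at each unknown node (sum of currents leaving = 0; resistances in Ω):
  Node 1: (V_1 - 5)/500 + (V_1 - 0)/40 = 0
Collecting terms: 0.027 × V_1 = 0.01  =>  V_1 = 0.3704 V
The requested potential is V_1 = 0.3704 V.

Final answer: V_1 = 0.3704 V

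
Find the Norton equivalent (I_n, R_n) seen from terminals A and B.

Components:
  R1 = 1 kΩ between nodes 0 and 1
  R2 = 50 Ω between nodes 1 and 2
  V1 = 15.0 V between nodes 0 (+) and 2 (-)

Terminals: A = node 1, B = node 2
Find the Thévenin equivalent first; then I_n = V_th/R_th and R_n = R_th.
Step 1 — V_th is the open-circuit voltage V_A - V_B (nothing connected across the terminals).
Nodal analysis, taking node 2 as the 0 V reference.
Source V1 fixes V_0 = 15 V.
KCL at each unknown node (sum of currents leaving = 0; resistances in Ω):
  Node 1: (V_1 - 15)/1000 + (V_1 - 0)/50 = 0
Collecting terms: 0.021 × V_1 = 0.015  =>  V_1 = 0.7143 V
V_th = V_1 - V_2 = 0.7143 - 0 = 0.7143 V
Step 2 — R_th: zero the source — replace V1 by a short circuit (node 2 merges into node 0) — and find the resistance seen between A (node 1) and B (node 0).
Reduce the network between node 1 (A) and node 0 (B) by series/parallel combination:
  Rp1 = R1 ‖ R2 (parallel, both between nodes 0 and 1) = 1/(1/1000 + 1/50) = 47.62 Ω
R_th = 47.62 Ω
I_n = V_th/R_th = 0.7143/47.62 = 0.015 A, and R_n = R_th = 47.62 Ω

Final answer: I_n = 0.015 A, R_n = 47.62 Ω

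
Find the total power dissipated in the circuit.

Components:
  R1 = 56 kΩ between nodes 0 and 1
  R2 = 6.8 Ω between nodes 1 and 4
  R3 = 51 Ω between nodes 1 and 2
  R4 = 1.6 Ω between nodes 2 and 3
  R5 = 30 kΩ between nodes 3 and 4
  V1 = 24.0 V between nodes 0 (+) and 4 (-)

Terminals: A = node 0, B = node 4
Nodal analysis, taking node 4 as the 0 V reference.
Source V1 fixes V_0 = 24 V.
KCL at each unknown node (sum of currents leaving = 0; resistances in Ω):
  Node 1: (V_1 - 24)/56000 + (V_1 - 0)/6.8 + (V_1 - V_2)/51 = 0
  Node 2: (V_2 - V_1)/51 + (V_2 - V_3)/1.6 = 0
  Node 3: (V_3 - V_2)/1.6 + (V_3 - 0)/30000 = 0
Collecting terms (coefficients in siemens):
  0.1667·V_1 - 0.01961·V_2 = 0.0004286
  0.6446·V_2 - 0.01961·V_1 - 0.625·V_3 = 0
  0.625·V_3 - 0.625·V_2 = 0
Solving these 3 simultaneous equations (Gaussian elimination) gives:
  V_1 = 0.002913 V, V_2 = 0.002908 V, V_3 = 0.002908 V
Power in each resistor, P = (ΔV)²/R:
  P_R1 = (24 - 0.002913)²/56000 = 0.01028 W
  P_R2 = (0.002913 - 0)²/6.8 = 0.000001248 W
  P_R3 = (0.002913 - 0.002908)²/51 = 0.0000000000004793 W
  P_R4 = (0.002908 - 0.002908)²/1.6 = 0.00000000000001504 W
  P_R5 = (0.002908 - 0)²/30000 = 0.0000000002819 W
P_total = P_R1 + P_R2 + P_R3 + P_R4 + P_R5 = 0.01028 W

Final answer: 0.01028 W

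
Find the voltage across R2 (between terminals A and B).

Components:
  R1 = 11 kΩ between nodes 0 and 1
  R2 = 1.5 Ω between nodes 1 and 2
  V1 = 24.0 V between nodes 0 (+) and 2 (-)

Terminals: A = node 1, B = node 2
R1 and R2 are in series across V1 (node 0 → node 1 → node 2), and the output A–B is taken across R2, so this is a voltage divider.
Series current: I = V1/(R1 + R2) = 24/(11000 + 1.5) = 24/11000 = 0.002182 A
V_R2 = I × R2 = V1 × R2/(R1 + R2) = 24 × 1.5/11000 = 0.003272 V

Final answer: 0.003272 V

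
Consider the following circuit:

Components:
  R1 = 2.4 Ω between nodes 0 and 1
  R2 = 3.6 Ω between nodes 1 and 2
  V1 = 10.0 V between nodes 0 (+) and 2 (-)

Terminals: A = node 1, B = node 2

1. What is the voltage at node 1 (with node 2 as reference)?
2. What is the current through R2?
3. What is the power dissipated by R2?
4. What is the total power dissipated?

Nodal analysis, taking node 2 as the 0 V reference.
Source V1 fixes V_0 = 10 V.
KCL at each unknown node (sum of currents leaving = 0; resistances in Ω):
  Node 1: (V_1 - 10)/2.4 + (V_1 - 0)/3.6 = 0
Collecting terms: 0.6944 × V_1 = 4.167  =>  V_1 = 6 V
Part 1:
  Read off the nodal solution: V_1 = 6 V
Part 2:
  I_R2 = (V_1 - V_2)/R2 = (6 - 0)/3.6 = 1.667 A
  Magnitude: I_R2 = 1.667 A
Part 3:
  I_R2 = (V_1 - V_2)/R2 = (6 - 0)/3.6 = 1.667 A
  P_R2 = I_R2² × R2 = (1.667)² × 3.6 = 10 W
Part 4:
  Power in each resistor, P = (ΔV)²/R:
    P_R1 = (10 - 6)²/2.4 = 6.667 W
    P_R2 = (6 - 0)²/3.6 = 10 W
  P_total = P_R1 + P_R2 = 16.67 W

Final answers:
1. V_1 = 6 V
2. I_R2 = 1.667 A
3. P_R2 = 10 W
4. P_total = 16.67 W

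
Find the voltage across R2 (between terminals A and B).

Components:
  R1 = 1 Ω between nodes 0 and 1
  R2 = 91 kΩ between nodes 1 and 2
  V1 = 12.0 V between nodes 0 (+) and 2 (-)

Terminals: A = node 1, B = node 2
R1 and R2 are in series across V1 (node 0 → node 1 → node 2), and the output A–B is taken across R2, so this is a voltage divider.
Series current: I = V1/(R1 + R2) = 12/(1 + 91000) = 12/91000 = 0.0001319 A
V_R2 = I × R2 = V1 × R2/(R1 + R2) = 12 × 91000/91000 = 12 V

Final answer: 12 V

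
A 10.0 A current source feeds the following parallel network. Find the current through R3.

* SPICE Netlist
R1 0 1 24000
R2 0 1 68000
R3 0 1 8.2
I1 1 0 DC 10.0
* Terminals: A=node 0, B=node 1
All resistors sit directly between nodes 0 and 1, so they are in parallel and share one voltage V; the full source current 10 A splits among them.
1/R_par = 1/24000 + 1/68000 + 1/8.2 = 0.122 S  =>  R_par = 8.196 Ω
V = I × R_par = 10 × 8.196 = 81.96 V
I_R3 = V/R3 = 81.96/8.2 = 9.995 A

Final answer: 9.995 A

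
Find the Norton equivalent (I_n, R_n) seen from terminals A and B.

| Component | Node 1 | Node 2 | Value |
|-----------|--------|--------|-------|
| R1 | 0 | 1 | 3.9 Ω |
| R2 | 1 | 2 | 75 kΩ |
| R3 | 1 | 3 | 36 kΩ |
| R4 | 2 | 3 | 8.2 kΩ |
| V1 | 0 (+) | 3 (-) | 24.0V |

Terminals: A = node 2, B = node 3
Find the Thévenin equivalent first; then I_n = V_th/R_th and R_n = R_th.
Step 1 — V_th is the open-circuit voltage V_A - V_B (nothing connected across the terminals).
Nodal analysis, taking node 3 as the 0 V reference.
Source V1 fixes V_0 = 24 V.
KCL at each unknown node (sum of currents leaving = 0; resistances in Ω):
  Node 1: (V_1 - 24)/3.9 + (V_1 - V_2)/75000 + (V_1 - 0)/36000 = 0
  Node 2: (V_2 - V_1)/75000 + (V_2 - 0)/8200 = 0
Collecting terms (coefficients in siemens):
  0.2565·V_1 - 0.00001333·V_2 = 6.154
  0.0001353·V_2 - 0.00001333·V_1 = 0
Determinant D = (0.2565)(0.0001353) - (-0.00001333)(-0.00001333) = 0.00003469
V_1 = [(6.154)(0.0001353) - (-0.00001333)(0)]/D = 24 V
V_2 = [(0.2565)(0) - (6.154)(-0.00001333)]/D = 2.365 V
V_th = V_2 - V_3 = 2.365 - 0 = 2.365 V
Step 2 — R_th: zero the source — replace V1 by a short circuit (node 3 merges into node 0) — and find the resistance seen between A (node 2) and B (node 0).
Reduce the network between node 2 (A) and node 0 (B) by series/parallel combination:
  Rp1 = R1 ‖ R3 (parallel, both between nodes 0 and 1) = 1/(1/3.9 + 1/36000) = 3.9 Ω
  Rs1 = R2 + Rp1 (series, joined only at node 1) = 75000 + 3.9 = 75000 Ω
  Rp2 = R4 ‖ Rs1 (parallel, both between nodes 0 and 2) = 1/(1/8200 + 1/75000) = 7392 Ω
R_th = 7.392 kΩ
I_n = V_th/R_th = 2.365/7392 = 0.0003199 A, and R_n = R_th = 7.392 kΩ

Final answer: I_n = 0.0003199 A, R_n = 7.392 kΩ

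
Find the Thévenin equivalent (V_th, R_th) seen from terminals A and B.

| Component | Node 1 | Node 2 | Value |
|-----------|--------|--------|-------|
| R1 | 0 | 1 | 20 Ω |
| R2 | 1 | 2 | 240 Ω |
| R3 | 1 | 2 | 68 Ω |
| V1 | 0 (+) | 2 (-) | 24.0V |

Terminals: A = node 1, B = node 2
Step 1 — V_th is the open-circuit voltage V_A - V_B (nothing connected across the terminals).
Nodal analysis, taking node 2 as the 0 V reference.
Source V1 fixes V_0 = 24 V.
KCL at each unknown node (sum of currents leaving = 0; resistances in Ω):
  Node 1: (V_1 - 24)/20 + (V_1 - 0)/240 + (V_1 - 0)/68 = 0
Collecting terms: 0.06887 × V_1 = 1.2  =>  V_1 = 17.42 V
V_th = V_1 - V_2 = 17.42 - 0 = 17.42 V
Step 2 — R_th: zero the source — replace V1 by a short circuit (node 2 merges into node 0) — and find the resistance seen between A (node 1) and B (node 0).
Reduce the network between node 1 (A) and node 0 (B) by series/parallel combination:
  Rp1 = R1 ‖ R2 ‖ R3 (parallel, all between nodes 0 and 1) = 1/(1/20 + 1/240 + 1/68) = 14.52 Ω
R_th = 14.52 Ω

Final answer: V_th = 17.42 V, R_th = 14.52 Ω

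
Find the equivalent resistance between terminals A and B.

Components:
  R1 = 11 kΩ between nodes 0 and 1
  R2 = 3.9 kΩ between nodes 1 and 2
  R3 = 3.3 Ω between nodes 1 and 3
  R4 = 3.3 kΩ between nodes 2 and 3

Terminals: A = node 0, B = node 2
Reduce the network between node 0 (A) and node 2 (B) by series/parallel combination:
  Rs1 = R3 + R4 (series, joined only at node 3) = 3.3 + 3300 = 3303 Ω
  Rp1 = R2 ‖ Rs1 (parallel, both between nodes 1 and 2) = 1/(1/3900 + 1/3303) = 1788 Ω
  Rs2 = R1 + Rp1 (series, joined only at node 1) = 11000 + 1788 = 12790 Ω
R_eq = 12.79 kΩ

Final answer: 12.79 kΩ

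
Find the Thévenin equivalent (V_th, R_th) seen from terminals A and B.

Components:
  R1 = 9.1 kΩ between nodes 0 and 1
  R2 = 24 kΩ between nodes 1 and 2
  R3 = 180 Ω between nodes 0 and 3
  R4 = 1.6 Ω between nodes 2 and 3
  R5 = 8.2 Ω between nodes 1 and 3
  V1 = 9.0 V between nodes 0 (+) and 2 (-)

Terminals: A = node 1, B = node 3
Step 1 — V_th is the open-circuit voltage V_A - V_B (nothing connected across the terminals).
Nodal analysis, taking node 2 as the 0 V reference.
Source V1 fixes V_0 = 9 V.
KCL at each unknown node (sum of currents leaving = 0; resistances in Ω):
  Node 1: (V_1 - 9)/9100 + (V_1 - 0)/24000 + (V_1 - V_3)/8.2 = 0
  Node 3: (V_3 - 9)/180 + (V_3 - 0)/1.6 + (V_3 - V_1)/8.2 = 0
Collecting terms (coefficients in siemens):
  0.1221·V_1 - 0.122·V_3 = 0.000989
  0.7525·V_3 - 0.122·V_1 = 0.05
Determinant D = (0.1221)(0.7525) - (-0.122)(-0.122) = 0.07701
V_1 = [(0.000989)(0.7525) - (-0.122)(0.05)]/D = 0.08884 V
V_3 = [(0.1221)(0.05) - (0.000989)(-0.122)]/D = 0.08084 V
V_th = V_1 - V_3 = 0.08884 - 0.08084 = 0.007999 V
Step 2 — R_th: zero the source — replace V1 by a short circuit (node 2 merges into node 0) — and find the resistance seen between A (node 1) and B (node 3).
Reduce the network between node 1 (A) and node 3 (B) by series/parallel combination:
  Rp1 = R1 ‖ R2 (parallel, both between nodes 0 and 1) = 1/(1/9100 + 1/24000) = 6598 Ω
  Rp2 = R3 ‖ R4 (parallel, both between nodes 0 and 3) = 1/(1/180 + 1/1.6) = 1.586 Ω
  Rs1 = Rp1 + Rp2 (series, joined only at node 0) = 6598 + 1.586 = 6600 Ω
  Rp3 = R5 ‖ Rs1 (parallel, both between nodes 1 and 3) = 1/(1/8.2 + 1/6600) = 8.19 Ω
R_th = 8.19 Ω

Final answer: V_th = 0.007999 V, R_th = 8.19 Ω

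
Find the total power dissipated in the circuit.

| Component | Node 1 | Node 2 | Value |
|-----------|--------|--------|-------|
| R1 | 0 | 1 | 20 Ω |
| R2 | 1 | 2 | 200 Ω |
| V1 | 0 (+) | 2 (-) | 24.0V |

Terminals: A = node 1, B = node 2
Nodal analysis, taking node 2 as the 0 V reference.
Source V1 fixes V_0 = 24 V.
KCL at each unknown node (sum of currents leaving = 0; resistances in Ω):
  Node 1: (V_1 - 24)/20 + (V_1 - 0)/200 = 0
Collecting terms: 0.055 × V_1 = 1.2  =>  V_1 = 21.82 V
Power in each resistor, P = (ΔV)²/R:
  P_R1 = (24 - 21.82)²/20 = 0.238 W
  P_R2 = (21.82 - 0)²/200 = 2.38 W
P_total = P_R1 + P_R2 = 2.618 W

Final answer: 2.618 W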